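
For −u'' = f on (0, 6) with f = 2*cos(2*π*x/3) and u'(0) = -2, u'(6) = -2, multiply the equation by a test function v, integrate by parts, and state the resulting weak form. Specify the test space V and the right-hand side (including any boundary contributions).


V = H^1(0, 6) (v unrestricted at boundary; u is determined up to an additive constant); weak form: ∫_0^6 u'v' dx = ∫_0^6 (2*cos(2*π*x/3)) v dx − 2·v(6) + 2·v(0) for all v ∈ V.

Multiply both sides by a test function v and integrate from 0 to 6:
  ∫_0^6 −u''(x) v(x) dx = ∫_0^6 f(x) v(x) dx.
Integrate the LHS by parts once:
  ∫_0^6 −u'' v dx = −[u'(x) v(x)]_0^6 + ∫_0^6 u'(x) v'(x) dx.
Thus ∫_0^6 u'(x) v'(x) dx = ∫_0^6 f(x) v(x) dx + [u'(x) v(x)]_0^6.
Choose V so that boundary terms are either known or forced to vanish.
u has inhomogeneous Neumann u'(0) = -2, u'(6) = -2. [u' v]_0^6 = (-2)·v(6) − (-2)·v(0) = − 2·v(6) + 2·v(0). Take V = H^1(0, 6); boundary term becomes part of RHS.
Weak formulation: find u (satisfying any essential BC) such that ∫_0^6 u'(x) v'(x) dx = ∫_0^6 f v dx − 2·v(6) + 2·v(0) for all v ∈ V (Neumann data are natural BCs: they enter the RHS as boundary terms).
Substituting f(x) = 2*cos(2*π*x/3), the right-hand side is ∫_0^6 (2*cos(2*π*x/3)) v dx − 2·v(6) + 2·v(0).
Compatibility check (pure Neumann): taking v ≡ 1 ∈ V gives 0 = ∫_0^6 f dx + (-2) − (-2), i.e. ∫_0^6 f dx must equal u'(0) − u'(6) = 0. Indeed ∫_0^6 (2*cos(2*π*x/3)) dx = 0, so the data are compatible. The solution is then unique only up to an additive constant (fix it e.g. by requiring ∫_0^6 u dx = 0).


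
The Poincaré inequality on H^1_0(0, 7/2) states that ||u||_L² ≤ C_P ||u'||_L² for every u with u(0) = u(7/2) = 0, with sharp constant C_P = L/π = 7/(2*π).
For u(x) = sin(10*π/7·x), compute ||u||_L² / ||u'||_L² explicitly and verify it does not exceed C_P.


||u||_L² / ||u'||_L² = 7/(10*π) < C_P = 7/(2*π).

u(x) = sin(10*π/7·x), so u'(x) = 10*π*cos(10*π*x/7)/7.
Writing u(x) = A·sin(kπx/L) with A = 1 and k = 5, use ∫_0^L sin²(kπx/L) dx = L/2 and ∫_0^L cos²(kπx/L) dx = L/2.
u² = 1·sin²(10*π/7·x) and (u')² = 100*π^2/49·cos²(10*π/7·x), and each of sin², cos² integrates to L/2 = 7/4 over (0, 7/2).
∫_0^7/2 u² dx = 7/4, so ||u||_L² = sqrt(7)/2.
∫_0^7/2 (u')² dx = 25*π^2/7, so ||u'||_L² = 5*sqrt(7)*π/7.
Ratio ||u||_L² / ||u'||_L² = 7/(10*π).
Sharp Poincaré constant on H^1_0(0, 7/2) is C_P = L/π = 7/(2*π), achieved by sin(2*π/7·x).
This is the k = 5 harmonic; the ratio L/(kπ) is strictly less than C_P = L/π, consistent with the sharp inequality ||u||_L² ≤ C_P ||u'||_L².


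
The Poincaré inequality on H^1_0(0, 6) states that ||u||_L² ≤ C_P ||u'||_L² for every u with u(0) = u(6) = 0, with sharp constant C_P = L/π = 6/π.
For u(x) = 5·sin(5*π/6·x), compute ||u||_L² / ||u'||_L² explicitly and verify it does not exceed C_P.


||u||_L² / ||u'||_L² = 6/(5*π) < C_P = 6/π.

u(x) = 5·sin(5*π/6·x), so u'(x) = 25*π*cos(5*π*x/6)/6.
Writing u(x) = A·sin(kπx/L) with A = 5 and k = 5, use ∫_0^L sin²(kπx/L) dx = L/2 and ∫_0^L cos²(kπx/L) dx = L/2.
u² = 25·sin²(5*π/6·x) and (u')² = 625*π^2/36·cos²(5*π/6·x), and each of sin², cos² integrates to L/2 = 3 over (0, 6).
∫_0^6 u² dx = 75, so ||u||_L² = 5*sqrt(3).
∫_0^6 (u')² dx = 625*π^2/12, so ||u'||_L² = 25*sqrt(3)*π/6.
Ratio ||u||_L² / ||u'||_L² = 6/(5*π).
Sharp Poincaré constant on H^1_0(0, 6) is C_P = L/π = 6/π, achieved by sin(π/6·x).
This is the k = 5 harmonic; the ratio L/(kπ) is strictly less than C_P = L/π, consistent with the sharp inequality ||u||_L² ≤ C_P ||u'||_L².


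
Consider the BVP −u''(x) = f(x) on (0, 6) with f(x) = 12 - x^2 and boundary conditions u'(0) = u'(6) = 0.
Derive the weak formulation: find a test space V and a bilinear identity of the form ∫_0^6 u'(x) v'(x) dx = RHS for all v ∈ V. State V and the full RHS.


V = H^1(0, 6) (no boundary constraint on v; u is determined up to an additive constant); weak form: ∫_0^6 u'v' dx = ∫_0^6 (12 - x^2) v dx for all v ∈ V.

Multiply both sides by a test function v and integrate from 0 to 6:
  ∫_0^6 −u''(x) v(x) dx = ∫_0^6 f(x) v(x) dx.
Integrate the LHS by parts once:
  ∫_0^6 −u'' v dx = −[u'(x) v(x)]_0^6 + ∫_0^6 u'(x) v'(x) dx.
Thus ∫_0^6 u'(x) v'(x) dx = ∫_0^6 f(x) v(x) dx + [u'(x) v(x)]_0^6.
Choose V so that boundary terms are either known or forced to vanish.
u has homogeneous Neumann: u'(0) = u'(6) = 0. So [u' v]_0^6 = 0·v(6) − 0·v(0) = 0 for any v; take V = H^1(0, 6).
Weak formulation: find u (satisfying any essential BC) such that ∫_0^6 u'(x) v'(x) dx = ∫_0^6 f v dx for all v ∈ V (homogeneous Neumann, so boundary terms vanish).
Substituting f(x) = 12 - x^2, the right-hand side is ∫_0^6 (12 - x^2) v dx.
Compatibility check (pure Neumann): taking v ≡ 1 ∈ V gives 0 = ∫_0^6 f dx + (0) − (0), i.e. ∫_0^6 f dx must equal u'(0) − u'(6) = 0. Indeed ∫_0^6 (12 - x^2) dx = 0, so the data are compatible. The solution is then unique only up to an additive constant (fix it e.g. by requiring ∫_0^6 u dx = 0).


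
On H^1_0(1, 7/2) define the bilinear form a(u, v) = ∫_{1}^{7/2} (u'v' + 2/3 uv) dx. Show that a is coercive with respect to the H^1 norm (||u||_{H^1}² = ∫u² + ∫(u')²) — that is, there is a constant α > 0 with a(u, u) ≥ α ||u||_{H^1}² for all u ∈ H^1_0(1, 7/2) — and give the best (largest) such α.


α = 2*(25 + 6*π^2)/(3*(25 + 4*π^2))

Coercivity of a(·,·) on H^1_0(1, 7/2) means a(u, u) ≥ α ||u||_{H^1}² for every u ∈ H^1_0.
The interval has length L = 5/2, and Poincaré/coercivity depend only on L. Here a(u, u) = ∫(u')² + (2/3)·∫u².
Here 0 < c = 2/3 < 1. The condition a(u,u) ≥ α||u||_{H^1}² reads (1−α)∫(u')² ≥ (α−c)∫u². Any admissible α is ≤ 1 (rapidly oscillating u have ∫u²/∫(u')² → 0), and α = 1 would force 0 ≥ (1−c)∫u², impossible since c < 1; so 1−α > 0. By the sharp Poincaré inequality on H^1_0 of an interval of length L, ∫(u')² ≥ (π/L)²∫u² with equality for the first sine mode sin(π(x−x₀)/L) (x₀ the left endpoint), so the inequality holds for all u iff (1−α)(π/L)² ≥ α − c, i.e. α ≤ ((π/L)² + c)/((π/L)² + 1) = (1 + c(L/π)²)/(1 + (L/π)²). With (π/L)² = 4*π^2/25 and c = 2/3, the largest admissible constant is α = ((π/L)² + c)/((π/L)² + 1).
Simplifying, α = 2*(25 + 6*π^2)/(3*(25 + 4*π^2)).


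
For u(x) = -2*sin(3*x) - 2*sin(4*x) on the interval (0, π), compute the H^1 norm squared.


||u||_{H^1(0,π)}^2 = 54*π

u'(x) = -6*cos(3*x) - 8*cos(4*x).
Expand u² and (u')² and integrate term by term on (0, π), using: for integers n ≥ 1, ∫_0^π sin²(nx) dx = ∫_0^π cos²(nx) dx = π/2; for n ≠ n', ∫_0^π sin(nx)sin(n'x) dx = ∫_0^π cos(nx)cos(n'x) dx = 0; and by product-to-sum, ∫_0^π sin(nx)cos(n'x) dx = ½∫_0^π [sin((n+n')x) + sin((n−n')x)] dx, which is 0 when n+n' is even and 2n/(n²−n'²) when n+n' is odd (it need not vanish on (0, π)).
  u² squared terms: (-2)²·∫sin(3x)² dx = 4·π/2 = 2*π;  (-2)²·∫sin(4x)² dx = 4·π/2 = 2*π.
  u² cross terms: 2·(-2)·(-2)·∫sin(3x)·sin(4x) dx = 8·(0) = 0.
  So ∫_0^π u² dx = 2*π + 2*π + 0 = 4*π.
  (u')² squared terms: (-8)²·∫cos(4x)² dx = 64·π/2 = 32*π;  (-6)²·∫cos(3x)² dx = 36·π/2 = 18*π.
  (u')² cross terms: 2·(-8)·(-6)·∫cos(4x)·cos(3x) dx = 96·(0) = 0.
  So ∫_0^π (u')² dx = 32*π + 18*π + 0 = 50*π.
||u||_{H^1}^2 = (4*π) + (50*π) = 54*π.


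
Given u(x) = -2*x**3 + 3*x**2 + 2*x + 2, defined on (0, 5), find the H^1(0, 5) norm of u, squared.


||u||_{H^1}^2 = 577490/21

The H^1 norm (squared) on an interval (0, L) is
  ||u||_{H^1}^2 = ∫_0^L u(x)^2 dx + ∫_0^L u'(x)^2 dx.
Compute u'(x) = -6*x**2 + 6*x + 2.
Then u(x)^2 = 4*x**6 - 12*x**5 + x**4 + 4*x**3 + 16*x**2 + 8*x + 4 and u'(x)^2 = 36*x**4 - 72*x**3 + 12*x**2 + 24*x + 4.
Integrate each monomial from 0 to 5 using ∫_0^5 c·x^n dx = c·5^(n+1)/(n+1):
  ∫_0^5 u(x)^2 dx = ∫_0^5 (4*x^6 - 12*x^5 + x^4 + 4*x^3 + 16*x^2 + 8*x + 4) dx. Term by term:
    ∫_0^5 4*x^6 dx = 312500/7;  ∫_0^5 -12*x^5 dx = -31250;  ∫_0^5 x^4 dx = 625;
    ∫_0^5 4*x^3 dx = 625;  ∫_0^5 16*x^2 dx = 2000/3;  ∫_0^5 8*x dx = 100;
    ∫_0^5 4 dx = 20.
  Sum: 312500/7 − 31250 + 625 + 625 + 2000/3 + 100 + 20 = 324020/21.
  ∫_0^5 u'(x)^2 dx = ∫_0^5 (36*x^4 - 72*x^3 + 12*x^2 + 24*x + 4) dx. Term by term:
    ∫_0^5 36*x^4 dx = 22500;  ∫_0^5 -72*x^3 dx = -11250;  ∫_0^5 12*x^2 dx = 500;
    ∫_0^5 24*x dx = 300;  ∫_0^5 4 dx = 20.
  Sum: 22500 − 11250 + 500 + 300 + 20 = 12070.
Adding: ||u||_{H^1}^2 = 324020/21 + 12070 = 577490/21.


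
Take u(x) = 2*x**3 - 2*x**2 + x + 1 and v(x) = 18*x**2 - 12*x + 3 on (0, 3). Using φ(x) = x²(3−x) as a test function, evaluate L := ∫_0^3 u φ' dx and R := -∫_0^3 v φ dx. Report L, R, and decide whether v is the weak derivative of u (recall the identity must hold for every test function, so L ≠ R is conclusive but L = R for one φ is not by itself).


LHS = -2079/20, RHS = -6237/20. No, v is not the weak derivative of u.

u(x) = 2*x**3 - 2*x**2 + x + 1, classical derivative u'(x) = 6*x**2 - 4*x + 1.
φ(x) = x²(3−x), so φ'(x) = 3*x*(2 - x).
Note φ(0) = φ(3) = 0, so the boundary term u·φ vanishes.
LHS = ∫_0^3 u(x) φ'(x) dx = ∫_0^3 (-6*x^5 + 18*x^4 - 15*x^3 + 3*x^2 + 6*x) dx. Term by term:
  ∫_0^3 -6*x^5 dx = -729;  ∫_0^3 18*x^4 dx = 4374/5;  ∫_0^3 -15*x^3 dx = -1215/4;
  ∫_0^3 3*x^2 dx = 27;  ∫_0^3 6*x dx = 27.
Sum: -729 + 4374/5 − 1215/4 + 27 + 27 = -2079/20.
So LHS = -2079/20.
∫_0^3 v(x) φ(x) dx = ∫_0^3 (-18*x^5 + 66*x^4 - 39*x^3 + 9*x^2) dx. Term by term:
  ∫_0^3 -18*x^5 dx = -2187;  ∫_0^3 66*x^4 dx = 16038/5;  ∫_0^3 -39*x^3 dx = -3159/4;
  ∫_0^3 9*x^2 dx = 81.
Sum: -2187 + 16038/5 − 3159/4 + 81 = 6237/20.
So RHS = -∫_0^3 v(x) φ(x) dx = -6237/20.
LHS − RHS = 2079/10 ≠ 0, so the identity fails.
(For a valid weak derivative the identity must hold for EVERY test function, in particular this one. The failure shows v is NOT the weak derivative of u.)
Correct weak derivative would be u'(x) = 6*x**2 - 4*x + 1.


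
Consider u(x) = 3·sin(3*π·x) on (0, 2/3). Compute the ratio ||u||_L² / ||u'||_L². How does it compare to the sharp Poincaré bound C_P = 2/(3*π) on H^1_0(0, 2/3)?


||u||_L² / ||u'||_L² = 1/(3*π) < C_P = 2/(3*π).

u(x) = 3·sin(3*π·x), so u'(x) = 9*π*cos(3*π*x).
Writing u(x) = A·sin(kπx/L) with A = 3 and k = 2, use ∫_0^L sin²(kπx/L) dx = L/2 and ∫_0^L cos²(kπx/L) dx = L/2.
u² = 9·sin²(3*π·x) and (u')² = 81*π^2·cos²(3*π·x), and each of sin², cos² integrates to L/2 = 1/3 over (0, 2/3).
∫_0^2/3 u² dx = 3, so ||u||_L² = sqrt(3).
∫_0^2/3 (u')² dx = 27*π^2, so ||u'||_L² = 3*sqrt(3)*π.
Ratio ||u||_L² / ||u'||_L² = 1/(3*π).
Sharp Poincaré constant on H^1_0(0, 2/3) is C_P = L/π = 2/(3*π), achieved by sin(3*π/2·x).
This is the k = 2 harmonic; the ratio L/(kπ) is strictly less than C_P = L/π, consistent with the sharp inequality ||u||_L² ≤ C_P ||u'||_L².


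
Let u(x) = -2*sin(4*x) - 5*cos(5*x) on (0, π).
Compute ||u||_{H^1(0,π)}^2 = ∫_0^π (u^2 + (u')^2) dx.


||u||_{H^1(0,π)}^2 = -4160/9 + 359*π

u'(x) = 25*sin(5*x) - 8*cos(4*x).
Expand u² and (u')² and integrate term by term on (0, π), using: for integers n ≥ 1, ∫_0^π sin²(nx) dx = ∫_0^π cos²(nx) dx = π/2; for n ≠ n', ∫_0^π sin(nx)sin(n'x) dx = ∫_0^π cos(nx)cos(n'x) dx = 0; and by product-to-sum, ∫_0^π sin(nx)cos(n'x) dx = ½∫_0^π [sin((n+n')x) + sin((n−n')x)] dx, which is 0 when n+n' is even and 2n/(n²−n'²) when n+n' is odd (it need not vanish on (0, π)).
  u² squared terms: (-5)²·∫cos(5x)² dx = 25·π/2 = 25*π/2;  (-2)²·∫sin(4x)² dx = 4·π/2 = 2*π.
  u² cross terms: 2·(-5)·(-2)·∫cos(5x)·sin(4x) dx = 20·(-8/9) = -160/9.
  So ∫_0^π u² dx = 25*π/2 + 2*π − 160/9 = -160/9 + 29*π/2.
  (u')² squared terms: (-8)²·∫cos(4x)² dx = 64·π/2 = 32*π;  (25)²·∫sin(5x)² dx = 625·π/2 = 625*π/2.
  (u')² cross terms: 2·(-8)·(25)·∫cos(4x)·sin(5x) dx = -400·(10/9) = -4000/9.
  So ∫_0^π (u')² dx = 32*π + 625*π/2 − 4000/9 = -4000/9 + 689*π/2.
||u||_{H^1}^2 = (-160/9 + 29*π/2) + (-4000/9 + 689*π/2) = -4160/9 + 359*π.


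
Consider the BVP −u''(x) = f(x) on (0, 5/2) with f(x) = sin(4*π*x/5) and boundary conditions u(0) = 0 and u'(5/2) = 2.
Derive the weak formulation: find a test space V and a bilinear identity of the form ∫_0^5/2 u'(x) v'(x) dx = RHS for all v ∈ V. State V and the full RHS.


V = {v ∈ H^1(0, 5/2) : v(0) = 0} (test functions vanish at x = 0 where u is specified); weak form: ∫_0^5/2 u'v' dx = ∫_0^5/2 (sin(4*π*x/5)) v dx + 2·v(5/2) for all v ∈ V.

Multiply both sides by a test function v and integrate from 0 to 5/2:
  ∫_0^5/2 −u''(x) v(x) dx = ∫_0^5/2 f(x) v(x) dx.
Integrate the LHS by parts once:
  ∫_0^5/2 −u'' v dx = −[u'(x) v(x)]_0^5/2 + ∫_0^5/2 u'(x) v'(x) dx.
Thus ∫_0^5/2 u'(x) v'(x) dx = ∫_0^5/2 f(x) v(x) dx + [u'(x) v(x)]_0^5/2.
Choose V so that boundary terms are either known or forced to vanish.
Mixed BC: u(0) = 0 (Dirichlet) and u'(5/2) = 2 (Neumann). Define V = {v ∈ H^1(0, 5/2) : v(0) = 0}. Then [u' v]_0^5/2 = u'(5/2)·v(5/2) − u'(0)·0 = 2·v(5/2).
Weak formulation: find u (satisfying any essential BC) such that ∫_0^5/2 u'(x) v'(x) dx = ∫_0^5/2 f v dx + 2·v(5/2) for all v ∈ V (Dirichlet at 0 absorbed into V; Neumann datum at x = 5/2 contributes the boundary term).
Substituting f(x) = sin(4*π*x/5), the right-hand side is ∫_0^5/2 (sin(4*π*x/5)) v dx + 2·v(5/2).


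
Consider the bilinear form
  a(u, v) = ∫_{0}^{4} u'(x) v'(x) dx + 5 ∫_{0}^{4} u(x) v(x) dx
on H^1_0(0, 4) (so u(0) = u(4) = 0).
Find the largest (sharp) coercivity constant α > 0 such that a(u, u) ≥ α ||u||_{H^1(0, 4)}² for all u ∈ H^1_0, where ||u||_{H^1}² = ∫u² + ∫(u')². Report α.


α = 1

Coercivity of a(·,·) on H^1_0(0, 4) means a(u, u) ≥ α ||u||_{H^1}² for every u ∈ H^1_0.
The interval has length L = 4, and Poincaré/coercivity depend only on L. Here a(u, u) = ∫(u')² + (5)·∫u².
Here c = 5 ≥ 1, so a(u,u) = ∫(u')² + c∫u² ≥ ∫(u')² + ∫u² = ||u||_{H^1}², i.e. α = 1 works. No larger α is possible: a(u,u) ≥ α||u||_{H^1}² means (1−α)∫(u')² ≥ (α−c)∫u², and for the modes u_n = sin(nπ(x−x₀)/L) (x₀ the left endpoint) one has ∫u_n²/∫(u_n')² = (L/(nπ))² → 0, so a(u_n,u_n)/||u_n||_{H^1}² → 1. Hence the optimal constant is α = 1.
Therefore α = 1.


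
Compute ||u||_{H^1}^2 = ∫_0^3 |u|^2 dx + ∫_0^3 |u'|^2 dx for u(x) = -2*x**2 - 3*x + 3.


||u||_{H^1}^2 = 3177/5

The H^1 norm (squared) on an interval (0, L) is
  ||u||_{H^1}^2 = ∫_0^L u(x)^2 dx + ∫_0^L u'(x)^2 dx.
Compute u'(x) = -4*x - 3.
Then u(x)^2 = 4*x**4 + 12*x**3 - 3*x**2 - 18*x + 9 and u'(x)^2 = 16*x**2 + 24*x + 9.
Integrate each monomial from 0 to 3 using ∫_0^3 c·x^n dx = c·3^(n+1)/(n+1):
  ∫_0^3 u(x)^2 dx = ∫_0^3 (4*x^4 + 12*x^3 - 3*x^2 - 18*x + 9) dx. Term by term:
    ∫_0^3 4*x^4 dx = 972/5;  ∫_0^3 12*x^3 dx = 243;  ∫_0^3 -3*x^2 dx = -27;
    ∫_0^3 -18*x dx = -81;  ∫_0^3 9 dx = 27.
  Sum: 972/5 + 243 − 27 − 81 + 27 = 1782/5.
  ∫_0^3 u'(x)^2 dx = ∫_0^3 (16*x^2 + 24*x + 9) dx. Term by term:
    ∫_0^3 16*x^2 dx = 144;  ∫_0^3 24*x dx = 108;  ∫_0^3 9 dx = 27.
  Sum: 144 + 108 + 27 = 279.
Adding: ||u||_{H^1}^2 = 1782/5 + 279 = 3177/5.


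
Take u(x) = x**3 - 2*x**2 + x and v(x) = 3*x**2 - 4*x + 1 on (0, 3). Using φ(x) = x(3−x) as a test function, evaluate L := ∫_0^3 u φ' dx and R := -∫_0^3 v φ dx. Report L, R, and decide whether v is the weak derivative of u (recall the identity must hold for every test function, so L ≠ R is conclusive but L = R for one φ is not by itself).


LHS = -279/20, RHS = -279/20. Yes, v = u' weakly.

u(x) = x**3 - 2*x**2 + x, classical derivative u'(x) = 3*x**2 - 4*x + 1.
φ(x) = x(3−x), so φ'(x) = 3 - 2*x.
Note φ(0) = φ(3) = 0, so the boundary term u·φ vanishes.
LHS = ∫_0^3 u(x) φ'(x) dx = ∫_0^3 (-2*x^4 + 7*x^3 - 8*x^2 + 3*x) dx. Term by term:
  ∫_0^3 -2*x^4 dx = -486/5;  ∫_0^3 7*x^3 dx = 567/4;  ∫_0^3 -8*x^2 dx = -72;
  ∫_0^3 3*x dx = 27/2.
Sum: -486/5 + 567/4 − 72 + 27/2 = -279/20.
So LHS = -279/20.
∫_0^3 v(x) φ(x) dx = ∫_0^3 (-3*x^4 + 13*x^3 - 13*x^2 + 3*x) dx. Term by term:
  ∫_0^3 -3*x^4 dx = -729/5;  ∫_0^3 13*x^3 dx = 1053/4;  ∫_0^3 -13*x^2 dx = -117;
  ∫_0^3 3*x dx = 27/2.
Sum: -729/5 + 1053/4 − 117 + 27/2 = 279/20.
So RHS = -∫_0^3 v(x) φ(x) dx = -279/20.
LHS = RHS, so the identity holds for this test φ.
Moreover u is smooth here and v(x) = u'(x) = 3*x**2 - 4*x + 1 pointwise, so the identity holds for every test function. Hence v is the weak derivative of u.


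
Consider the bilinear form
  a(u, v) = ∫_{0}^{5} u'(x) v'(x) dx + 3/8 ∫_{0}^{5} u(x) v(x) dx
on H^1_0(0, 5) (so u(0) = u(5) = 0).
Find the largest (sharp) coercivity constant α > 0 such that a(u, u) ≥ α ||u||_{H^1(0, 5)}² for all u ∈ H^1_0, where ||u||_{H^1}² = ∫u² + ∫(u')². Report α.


α = (75/8 + π^2)/(π^2 + 25)

Coercivity of a(·,·) on H^1_0(0, 5) means a(u, u) ≥ α ||u||_{H^1}² for every u ∈ H^1_0.
The interval has length L = 5, and Poincaré/coercivity depend only on L. Here a(u, u) = ∫(u')² + (3/8)·∫u².
Here 0 < c = 3/8 < 1. The condition a(u,u) ≥ α||u||_{H^1}² reads (1−α)∫(u')² ≥ (α−c)∫u². Any admissible α is ≤ 1 (rapidly oscillating u have ∫u²/∫(u')² → 0), and α = 1 would force 0 ≥ (1−c)∫u², impossible since c < 1; so 1−α > 0. By the sharp Poincaré inequality on H^1_0 of an interval of length L, ∫(u')² ≥ (π/L)²∫u² with equality for the first sine mode sin(π(x−x₀)/L) (x₀ the left endpoint), so the inequality holds for all u iff (1−α)(π/L)² ≥ α − c, i.e. α ≤ ((π/L)² + c)/((π/L)² + 1) = (1 + c(L/π)²)/(1 + (L/π)²). With (π/L)² = π^2/25 and c = 3/8, the largest admissible constant is α = ((π/L)² + c)/((π/L)² + 1).
Simplifying, α = (75/8 + π^2)/(π^2 + 25).


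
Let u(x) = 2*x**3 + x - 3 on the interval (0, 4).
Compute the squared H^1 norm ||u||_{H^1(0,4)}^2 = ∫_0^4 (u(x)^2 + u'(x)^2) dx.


||u||_{H^1}^2 = 358168/21

The H^1 norm (squared) on an interval (0, L) is
  ||u||_{H^1}^2 = ∫_0^L u(x)^2 dx + ∫_0^L u'(x)^2 dx.
Compute u'(x) = 6*x**2 + 1.
Then u(x)^2 = 4*x**6 + 4*x**4 - 12*x**3 + x**2 - 6*x + 9 and u'(x)^2 = 36*x**4 + 12*x**2 + 1.
Integrate each monomial from 0 to 4 using ∫_0^4 c·x^n dx = c·4^(n+1)/(n+1):
  ∫_0^4 u(x)^2 dx = ∫_0^4 (4*x^6 + 4*x^4 - 12*x^3 + x^2 - 6*x + 9) dx. Term by term:
    ∫_0^4 4*x^6 dx = 65536/7;  ∫_0^4 4*x^4 dx = 4096/5;  ∫_0^4 -12*x^3 dx = -768;
    ∫_0^4 x^2 dx = 64/3;  ∫_0^4 -6*x dx = -48;  ∫_0^4 9 dx = 36.
  Sum: 65536/7 + 4096/5 − 768 + 64/3 − 48 + 36 = 989396/105.
  ∫_0^4 u'(x)^2 dx = ∫_0^4 (36*x^4 + 12*x^2 + 1) dx. Term by term:
    ∫_0^4 36*x^4 dx = 36864/5;  ∫_0^4 12*x^2 dx = 256;  ∫_0^4 1 dx = 4.
  Sum: 36864/5 + 256 + 4 = 38164/5.
Adding: ||u||_{H^1}^2 = 989396/105 + 38164/5 = 358168/21.


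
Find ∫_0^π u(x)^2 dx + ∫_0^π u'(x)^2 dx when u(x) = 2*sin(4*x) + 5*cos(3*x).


||u||_{H^1(0,π)}^2 = 1600/7 + 159*π

u'(x) = -15*sin(3*x) + 8*cos(4*x).
Expand u² and (u')² and integrate term by term on (0, π), using: for integers n ≥ 1, ∫_0^π sin²(nx) dx = ∫_0^π cos²(nx) dx = π/2; for n ≠ n', ∫_0^π sin(nx)sin(n'x) dx = ∫_0^π cos(nx)cos(n'x) dx = 0; and by product-to-sum, ∫_0^π sin(nx)cos(n'x) dx = ½∫_0^π [sin((n+n')x) + sin((n−n')x)] dx, which is 0 when n+n' is even and 2n/(n²−n'²) when n+n' is odd (it need not vanish on (0, π)).
  u² squared terms: (2)²·∫sin(4x)² dx = 4·π/2 = 2*π;  (5)²·∫cos(3x)² dx = 25·π/2 = 25*π/2.
  u² cross terms: 2·(2)·(5)·∫sin(4x)·cos(3x) dx = 20·(8/7) = 160/7.
  So ∫_0^π u² dx = 2*π + 25*π/2 + 160/7 = 160/7 + 29*π/2.
  (u')² squared terms: (-15)²·∫sin(3x)² dx = 225·π/2 = 225*π/2;  (8)²·∫cos(4x)² dx = 64·π/2 = 32*π.
  (u')² cross terms: 2·(-15)·(8)·∫sin(3x)·cos(4x) dx = -240·(-6/7) = 1440/7.
  So ∫_0^π (u')² dx = 225*π/2 + 32*π + 1440/7 = 1440/7 + 289*π/2.
||u||_{H^1}^2 = (160/7 + 29*π/2) + (1440/7 + 289*π/2) = 1600/7 + 159*π.


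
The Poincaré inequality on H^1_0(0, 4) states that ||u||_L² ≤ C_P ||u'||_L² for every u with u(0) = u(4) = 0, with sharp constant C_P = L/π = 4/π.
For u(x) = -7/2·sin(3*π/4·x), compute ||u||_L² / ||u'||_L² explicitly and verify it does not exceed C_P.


||u||_L² / ||u'||_L² = 4/(3*π) < C_P = 4/π.

u(x) = -7/2·sin(3*π/4·x), so u'(x) = -21*π*cos(3*π*x/4)/8.
Writing u(x) = A·sin(kπx/L) with A = -7/2 and k = 3, use ∫_0^L sin²(kπx/L) dx = L/2 and ∫_0^L cos²(kπx/L) dx = L/2.
u² = 49/4·sin²(3*π/4·x) and (u')² = 441*π^2/64·cos²(3*π/4·x), and each of sin², cos² integrates to L/2 = 2 over (0, 4).
∫_0^4 u² dx = 49/2, so ||u||_L² = 7*sqrt(2)/2.
∫_0^4 (u')² dx = 441*π^2/32, so ||u'||_L² = 21*sqrt(2)*π/8.
Ratio ||u||_L² / ||u'||_L² = 4/(3*π).
Sharp Poincaré constant on H^1_0(0, 4) is C_P = L/π = 4/π, achieved by sin(π/4·x).
This is the k = 3 harmonic; the ratio L/(kπ) is strictly less than C_P = L/π, consistent with the sharp inequality ||u||_L² ≤ C_P ||u'||_L².


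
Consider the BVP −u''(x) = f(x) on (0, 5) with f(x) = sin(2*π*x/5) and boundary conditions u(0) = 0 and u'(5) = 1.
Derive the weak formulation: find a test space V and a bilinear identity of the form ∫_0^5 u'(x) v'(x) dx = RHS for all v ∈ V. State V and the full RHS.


V = {v ∈ H^1(0, 5) : v(0) = 0} (test functions vanish at x = 0 where u is specified); weak form: ∫_0^5 u'v' dx = ∫_0^5 (sin(2*π*x/5)) v dx + v(5) for all v ∈ V.

Multiply both sides by a test function v and integrate from 0 to 5:
  ∫_0^5 −u''(x) v(x) dx = ∫_0^5 f(x) v(x) dx.
Integrate the LHS by parts once:
  ∫_0^5 −u'' v dx = −[u'(x) v(x)]_0^5 + ∫_0^5 u'(x) v'(x) dx.
Thus ∫_0^5 u'(x) v'(x) dx = ∫_0^5 f(x) v(x) dx + [u'(x) v(x)]_0^5.
Choose V so that boundary terms are either known or forced to vanish.
Mixed BC: u(0) = 0 (Dirichlet) and u'(5) = 1 (Neumann). Define V = {v ∈ H^1(0, 5) : v(0) = 0}. Then [u' v]_0^5 = u'(5)·v(5) − u'(0)·0 = v(5).
Weak formulation: find u (satisfying any essential BC) such that ∫_0^5 u'(x) v'(x) dx = ∫_0^5 f v dx + v(5) for all v ∈ V (Dirichlet at 0 absorbed into V; Neumann datum at x = 5 contributes the boundary term).
Substituting f(x) = sin(2*π*x/5), the right-hand side is ∫_0^5 (sin(2*π*x/5)) v dx + v(5).


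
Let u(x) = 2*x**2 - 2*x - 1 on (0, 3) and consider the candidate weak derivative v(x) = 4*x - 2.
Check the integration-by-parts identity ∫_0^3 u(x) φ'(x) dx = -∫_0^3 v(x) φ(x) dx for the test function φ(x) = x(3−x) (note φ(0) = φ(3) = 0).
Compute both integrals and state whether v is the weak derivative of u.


LHS = -18, RHS = -18. Yes, v = u' weakly.

u(x) = 2*x**2 - 2*x - 1, classical derivative u'(x) = 4*x - 2.
φ(x) = x(3−x), so φ'(x) = 3 - 2*x.
Note φ(0) = φ(3) = 0, so the boundary term u·φ vanishes.
LHS = ∫_0^3 u(x) φ'(x) dx = ∫_0^3 (-4*x^3 + 10*x^2 - 4*x - 3) dx. Term by term:
  ∫_0^3 -4*x^3 dx = -81;  ∫_0^3 10*x^2 dx = 90;  ∫_0^3 -4*x dx = -18;
  ∫_0^3 -3 dx = -9.
Sum: -81 + 90 − 18 − 9 = -18.
So LHS = -18.
∫_0^3 v(x) φ(x) dx = ∫_0^3 (-4*x^3 + 14*x^2 - 6*x) dx. Term by term:
  ∫_0^3 -4*x^3 dx = -81;  ∫_0^3 14*x^2 dx = 126;  ∫_0^3 -6*x dx = -27.
Sum: -81 + 126 − 27 = 18.
So RHS = -∫_0^3 v(x) φ(x) dx = -18.
LHS = RHS, so the identity holds for this test φ.
Moreover u is smooth here and v(x) = u'(x) = 4*x - 2 pointwise, so the identity holds for every test function. Hence v is the weak derivative of u.


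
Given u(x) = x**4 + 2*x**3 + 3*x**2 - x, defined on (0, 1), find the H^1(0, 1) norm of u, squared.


||u||_{H^1}^2 = 15632/315

The H^1 norm (squared) on an interval (0, L) is
  ||u||_{H^1}^2 = ∫_0^L u(x)^2 dx + ∫_0^L u'(x)^2 dx.
Compute u'(x) = 4*x**3 + 6*x**2 + 6*x - 1.
Then u(x)^2 = x**8 + 4*x**7 + 10*x**6 + 10*x**5 + 5*x**4 - 6*x**3 + x**2 and u'(x)^2 = 16*x**6 + 48*x**5 + 84*x**4 + 64*x**3 + 24*x**2 - 12*x + 1.
Integrate each monomial from 0 to 1 using ∫_0^1 c·x^n dx = c·1^(n+1)/(n+1):
  ∫_0^1 u(x)^2 dx = ∫_0^1 (x^8 + 4*x^7 + 10*x^6 + 10*x^5 + 5*x^4 - 6*x^3 + x^2) dx. Term by term:
    ∫_0^1 x^8 dx = 1/9;  ∫_0^1 4*x^7 dx = 1/2;  ∫_0^1 10*x^6 dx = 10/7;
    ∫_0^1 10*x^5 dx = 5/3;  ∫_0^1 5*x^4 dx = 1;  ∫_0^1 -6*x^3 dx = -3/2;
    ∫_0^1 x^2 dx = 1/3.
  Sum: 1/9 + 1/2 + 10/7 + 5/3 + 1 − 3/2 + 1/3 = 223/63.
  ∫_0^1 u'(x)^2 dx = ∫_0^1 (16*x^6 + 48*x^5 + 84*x^4 + 64*x^3 + 24*x^2 - 12*x + 1) dx. Term by term:
    ∫_0^1 16*x^6 dx = 16/7;  ∫_0^1 48*x^5 dx = 8;  ∫_0^1 84*x^4 dx = 84/5;
    ∫_0^1 64*x^3 dx = 16;  ∫_0^1 24*x^2 dx = 8;  ∫_0^1 -12*x dx = -6;
    ∫_0^1 1 dx = 1.
  Sum: 16/7 + 8 + 84/5 + 16 + 8 − 6 + 1 = 1613/35.
Adding: ||u||_{H^1}^2 = 223/63 + 1613/35 = 15632/315.


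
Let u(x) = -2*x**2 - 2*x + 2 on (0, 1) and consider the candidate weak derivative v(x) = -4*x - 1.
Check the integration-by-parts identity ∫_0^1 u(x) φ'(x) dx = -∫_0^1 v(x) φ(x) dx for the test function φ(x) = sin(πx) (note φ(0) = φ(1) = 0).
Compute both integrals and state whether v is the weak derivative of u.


LHS = 8/π, RHS = 6/π. No, v is not the weak derivative of u.

u(x) = -2*x**2 - 2*x + 2, classical derivative u'(x) = -4*x - 2.
φ(x) = sin(πx), so φ'(x) = π*cos(π*x).
Note φ(0) = φ(1) = 0, so the boundary term u·φ vanishes.
LHS = ∫_0^1 u(x) φ'(x) dx = ∫_0^1 (-2*π*x^2*cos(π*x) - 2*π*x*cos(π*x) + 2*π*cos(π*x)) dx. Term by term:
  ∫_0^1 2*π*cos(π*x) dx = 0;  ∫_0^1 -2*π*x*cos(π*x) dx = 4/π;  ∫_0^1 -2*π*x^2*cos(π*x) dx = 4/π.
Sum: 0 + 4/π + 4/π = 8/π.
So LHS = 8/π.
∫_0^1 v(x) φ(x) dx = ∫_0^1 (-4*x*sin(π*x) - sin(π*x)) dx. Term by term:
  ∫_0^1 -sin(π*x) dx = -2/π;  ∫_0^1 -4*x*sin(π*x) dx = -4/π.
Sum: -2/π − 4/π = -6/π.
So RHS = -∫_0^1 v(x) φ(x) dx = 6/π.
LHS − RHS = 2/π ≠ 0, so the identity fails.
(For a valid weak derivative the identity must hold for EVERY test function, in particular this one. The failure shows v is NOT the weak derivative of u.)
Correct weak derivative would be u'(x) = -4*x - 2.


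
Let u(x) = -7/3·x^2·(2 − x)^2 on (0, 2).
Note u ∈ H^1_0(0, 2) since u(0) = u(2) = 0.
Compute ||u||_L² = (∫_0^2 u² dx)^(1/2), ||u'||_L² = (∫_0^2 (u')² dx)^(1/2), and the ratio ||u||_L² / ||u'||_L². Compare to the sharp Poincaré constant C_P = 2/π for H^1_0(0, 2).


||u||_L² / ||u'||_L² = sqrt(3)/3 < C_P = 2/π.

u(x) = -7/3·x^2·(2 − x)^2, so u'(x) = 28*x*(-x^2 + 3*x - 2)/3.
u(x) = -7/3·x^2·(2 − x)^2 vanishes at x = 0 and x = 2, so u ∈ H^1_0(0, 2). Differentiate via the product rule and integrate the resulting polynomials term by term.
  ∫_0^2 u² dx = ∫_0^2 (49*x^8/9 - 392*x^7/9 + 392*x^6/3 - 1568*x^5/9 + 784*x^4/9) dx. Term by term:
    ∫_0^2 49*x^8/9 dx = 25088/81;  ∫_0^2 -392*x^7/9 dx = -12544/9;  ∫_0^2 392*x^6/3 dx = 7168/3;
    ∫_0^2 -1568*x^5/9 dx = -50176/27;  ∫_0^2 784*x^4/9 dx = 25088/45.
  Sum: 25088/81 − 12544/9 + 7168/3 − 50176/27 + 25088/45 = 1792/405.
  ∫_0^2 (u')² dx = ∫_0^2 (784*x^6/9 - 1568*x^5/3 + 10192*x^4/9 - 3136*x^3/3 + 3136*x^2/9) dx. Term by term:
    ∫_0^2 784*x^6/9 dx = 14336/9;  ∫_0^2 -1568*x^5/3 dx = -50176/9;  ∫_0^2 10192*x^4/9 dx = 326144/45;
    ∫_0^2 -3136*x^3/3 dx = -12544/3;  ∫_0^2 3136*x^2/9 dx = 25088/27.
  Sum: 14336/9 − 50176/9 + 326144/45 − 12544/3 + 25088/27 = 1792/135.
∫_0^2 u² dx = 1792/405, so ||u||_L² = 16*sqrt(35)/45.
∫_0^2 (u')² dx = 1792/135, so ||u'||_L² = 16*sqrt(105)/45.
Ratio ||u||_L² / ||u'||_L² = sqrt(3)/3.
Sharp Poincaré constant on H^1_0(0, 2) is C_P = L/π = 2/π, achieved by sin(π/2·x).
A polynomial bump cannot attain the sharp Poincaré constant (only the first sine eigenfunction does), so the ratio is strictly less than C_P, consistent with ||u||_L² ≤ C_P ||u'||_L².


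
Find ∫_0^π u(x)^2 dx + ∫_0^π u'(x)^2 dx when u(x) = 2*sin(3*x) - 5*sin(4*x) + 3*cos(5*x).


||u||_{H^1(0,π)}^2 = 2080/3 + 699*π/2

u'(x) = -15*sin(5*x) + 6*cos(3*x) - 20*cos(4*x).
Expand u² and (u')² and integrate term by term on (0, π), using: for integers n ≥ 1, ∫_0^π sin²(nx) dx = ∫_0^π cos²(nx) dx = π/2; for n ≠ n', ∫_0^π sin(nx)sin(n'x) dx = ∫_0^π cos(nx)cos(n'x) dx = 0; and by product-to-sum, ∫_0^π sin(nx)cos(n'x) dx = ½∫_0^π [sin((n+n')x) + sin((n−n')x)] dx, which is 0 when n+n' is even and 2n/(n²−n'²) when n+n' is odd (it need not vanish on (0, π)).
  u² squared terms: (-5)²·∫sin(4x)² dx = 25·π/2 = 25*π/2;  (2)²·∫sin(3x)² dx = 4·π/2 = 2*π;  (3)²·∫cos(5x)² dx = 9·π/2 = 9*π/2.
  u² cross terms: 2·(-5)·(2)·∫sin(4x)·sin(3x) dx = -20·(0) = 0;  2·(-5)·(3)·∫sin(4x)·cos(5x) dx = -30·(-8/9) = 80/3;  2·(2)·(3)·∫sin(3x)·cos(5x) dx = 12·(0) = 0.
  So ∫_0^π u² dx = 25*π/2 + 2*π + 9*π/2 + 0 + 80/3 + 0 = 80/3 + 19*π.
  (u')² squared terms: (-20)²·∫cos(4x)² dx = 400·π/2 = 200*π;  (-15)²·∫sin(5x)² dx = 225·π/2 = 225*π/2;  (6)²·∫cos(3x)² dx = 36·π/2 = 18*π.
  (u')² cross terms: 2·(-20)·(-15)·∫cos(4x)·sin(5x) dx = 600·(10/9) = 2000/3;  2·(-20)·(6)·∫cos(4x)·cos(3x) dx = -240·(0) = 0;  2·(-15)·(6)·∫sin(5x)·cos(3x) dx = -180·(0) = 0.
  So ∫_0^π (u')² dx = 200*π + 225*π/2 + 18*π + 2000/3 + 0 + 0 = 2000/3 + 661*π/2.
||u||_{H^1}^2 = (80/3 + 19*π) + (2000/3 + 661*π/2) = 2080/3 + 699*π/2.


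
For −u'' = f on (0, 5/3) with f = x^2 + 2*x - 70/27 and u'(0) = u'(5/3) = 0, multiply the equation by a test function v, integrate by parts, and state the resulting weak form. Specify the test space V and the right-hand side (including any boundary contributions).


V = H^1(0, 5/3) (no boundary constraint on v; u is determined up to an additive constant); weak form: ∫_0^5/3 u'v' dx = ∫_0^5/3 (x^2 + 2*x - 70/27) v dx for all v ∈ V.

Multiply both sides by a test function v and integrate from 0 to 5/3:
  ∫_0^5/3 −u''(x) v(x) dx = ∫_0^5/3 f(x) v(x) dx.
Integrate the LHS by parts once:
  ∫_0^5/3 −u'' v dx = −[u'(x) v(x)]_0^5/3 + ∫_0^5/3 u'(x) v'(x) dx.
Thus ∫_0^5/3 u'(x) v'(x) dx = ∫_0^5/3 f(x) v(x) dx + [u'(x) v(x)]_0^5/3.
Choose V so that boundary terms are either known or forced to vanish.
u has homogeneous Neumann: u'(0) = u'(5/3) = 0. So [u' v]_0^5/3 = 0·v(5/3) − 0·v(0) = 0 for any v; take V = H^1(0, 5/3).
Weak formulation: find u (satisfying any essential BC) such that ∫_0^5/3 u'(x) v'(x) dx = ∫_0^5/3 f v dx for all v ∈ V (homogeneous Neumann, so boundary terms vanish).
Substituting f(x) = x^2 + 2*x - 70/27, the right-hand side is ∫_0^5/3 (x^2 + 2*x - 70/27) v dx.
Compatibility check (pure Neumann): taking v ≡ 1 ∈ V gives 0 = ∫_0^5/3 f dx + (0) − (0), i.e. ∫_0^5/3 f dx must equal u'(0) − u'(5/3) = 0. Indeed ∫_0^5/3 (x^2 + 2*x - 70/27) dx = 0, so the data are compatible. The solution is then unique only up to an additive constant (fix it e.g. by requiring ∫_0^5/3 u dx = 0).


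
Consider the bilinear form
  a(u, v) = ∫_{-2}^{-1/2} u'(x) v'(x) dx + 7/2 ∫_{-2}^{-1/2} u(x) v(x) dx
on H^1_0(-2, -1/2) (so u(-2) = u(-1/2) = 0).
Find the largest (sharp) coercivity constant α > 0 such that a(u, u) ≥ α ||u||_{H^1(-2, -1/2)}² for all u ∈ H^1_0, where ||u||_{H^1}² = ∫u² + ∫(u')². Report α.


α = 1

Coercivity of a(·,·) on H^1_0(-2, -1/2) means a(u, u) ≥ α ||u||_{H^1}² for every u ∈ H^1_0.
The interval has length L = 3/2, and Poincaré/coercivity depend only on L. Here a(u, u) = ∫(u')² + (7/2)·∫u².
Here c = 7/2 ≥ 1, so a(u,u) = ∫(u')² + c∫u² ≥ ∫(u')² + ∫u² = ||u||_{H^1}², i.e. α = 1 works. No larger α is possible: a(u,u) ≥ α||u||_{H^1}² means (1−α)∫(u')² ≥ (α−c)∫u², and for the modes u_n = sin(nπ(x−x₀)/L) (x₀ the left endpoint) one has ∫u_n²/∫(u_n')² = (L/(nπ))² → 0, so a(u_n,u_n)/||u_n||_{H^1}² → 1. Hence the optimal constant is α = 1.
Therefore α = 1.


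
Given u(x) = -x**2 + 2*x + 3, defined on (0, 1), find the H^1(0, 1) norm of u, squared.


||u||_{H^1}^2 = 223/15

The H^1 norm (squared) on an interval (0, L) is
  ||u||_{H^1}^2 = ∫_0^L u(x)^2 dx + ∫_0^L u'(x)^2 dx.
Compute u'(x) = 2 - 2*x.
Then u(x)^2 = x**4 - 4*x**3 - 2*x**2 + 12*x + 9 and u'(x)^2 = 4*x**2 - 8*x + 4.
Integrate each monomial from 0 to 1 using ∫_0^1 c·x^n dx = c·1^(n+1)/(n+1):
  ∫_0^1 u(x)^2 dx = ∫_0^1 (x^4 - 4*x^3 - 2*x^2 + 12*x + 9) dx. Term by term:
    ∫_0^1 x^4 dx = 1/5;  ∫_0^1 -4*x^3 dx = -1;  ∫_0^1 -2*x^2 dx = -2/3;
    ∫_0^1 12*x dx = 6;  ∫_0^1 9 dx = 9.
  Sum: 1/5 − 1 − 2/3 + 6 + 9 = 203/15.
  ∫_0^1 u'(x)^2 dx = ∫_0^1 (4*x^2 - 8*x + 4) dx. Term by term:
    ∫_0^1 4*x^2 dx = 4/3;  ∫_0^1 -8*x dx = -4;  ∫_0^1 4 dx = 4.
  Sum: 4/3 − 4 + 4 = 4/3.
Adding: ||u||_{H^1}^2 = 203/15 + 4/3 = 223/15.


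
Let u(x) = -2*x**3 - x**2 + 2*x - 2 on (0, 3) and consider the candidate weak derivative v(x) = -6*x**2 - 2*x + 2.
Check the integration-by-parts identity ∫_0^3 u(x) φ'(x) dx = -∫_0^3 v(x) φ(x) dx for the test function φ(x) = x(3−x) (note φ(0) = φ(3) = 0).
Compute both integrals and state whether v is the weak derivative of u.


LHS = 387/5, RHS = 387/5. Yes, v = u' weakly.

u(x) = -2*x**3 - x**2 + 2*x - 2, classical derivative u'(x) = -6*x**2 - 2*x + 2.
φ(x) = x(3−x), so φ'(x) = 3 - 2*x.
Note φ(0) = φ(3) = 0, so the boundary term u·φ vanishes.
LHS = ∫_0^3 u(x) φ'(x) dx = ∫_0^3 (4*x^4 - 4*x^3 - 7*x^2 + 10*x - 6) dx. Term by term:
  ∫_0^3 4*x^4 dx = 972/5;  ∫_0^3 -4*x^3 dx = -81;  ∫_0^3 -7*x^2 dx = -63;
  ∫_0^3 10*x dx = 45;  ∫_0^3 -6 dx = -18.
Sum: 972/5 − 81 − 63 + 45 − 18 = 387/5.
So LHS = 387/5.
∫_0^3 v(x) φ(x) dx = ∫_0^3 (6*x^4 - 16*x^3 - 8*x^2 + 6*x) dx. Term by term:
  ∫_0^3 6*x^4 dx = 1458/5;  ∫_0^3 -16*x^3 dx = -324;  ∫_0^3 -8*x^2 dx = -72;
  ∫_0^3 6*x dx = 27.
Sum: 1458/5 − 324 − 72 + 27 = -387/5.
So RHS = -∫_0^3 v(x) φ(x) dx = 387/5.
LHS = RHS, so the identity holds for this test φ.
Moreover u is smooth here and v(x) = u'(x) = -6*x**2 - 2*x + 2 pointwise, so the identity holds for every test function. Hence v is the weak derivative of u.


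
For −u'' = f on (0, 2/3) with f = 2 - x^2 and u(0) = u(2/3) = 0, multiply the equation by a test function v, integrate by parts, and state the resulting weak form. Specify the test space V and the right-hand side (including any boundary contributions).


V = H^1_0(0, 2/3) (so v(0) = v(2/3) = 0); weak form: ∫_0^2/3 u'v' dx = ∫_0^2/3 (2 - x^2) v dx for all v ∈ V.

Multiply both sides by a test function v and integrate from 0 to 2/3:
  ∫_0^2/3 −u''(x) v(x) dx = ∫_0^2/3 f(x) v(x) dx.
Integrate the LHS by parts once:
  ∫_0^2/3 −u'' v dx = −[u'(x) v(x)]_0^2/3 + ∫_0^2/3 u'(x) v'(x) dx.
Thus ∫_0^2/3 u'(x) v'(x) dx = ∫_0^2/3 f(x) v(x) dx + [u'(x) v(x)]_0^2/3.
Choose V so that boundary terms are either known or forced to vanish.
u is Dirichlet: u(0) = u(2/3) = 0. Let V = H^1_0(0, 2/3); then v(0) = v(2/3) = 0, and [u' v]_0^2/3 = 0.
Weak formulation: find u (satisfying any essential BC) such that ∫_0^2/3 u'(x) v'(x) dx = ∫_0^2/3 f v dx for all v ∈ V.
Substituting f(x) = 2 - x^2, the right-hand side is ∫_0^2/3 (2 - x^2) v dx.


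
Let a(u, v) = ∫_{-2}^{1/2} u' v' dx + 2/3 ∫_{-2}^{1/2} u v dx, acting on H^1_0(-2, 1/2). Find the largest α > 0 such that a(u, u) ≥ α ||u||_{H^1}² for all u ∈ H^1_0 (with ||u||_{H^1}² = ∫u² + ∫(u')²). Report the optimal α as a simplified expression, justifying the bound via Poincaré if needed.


α = 2*(25 + 6*π^2)/(3*(25 + 4*π^2))

Coercivity of a(·,·) on H^1_0(-2, 1/2) means a(u, u) ≥ α ||u||_{H^1}² for every u ∈ H^1_0.
The interval has length L = 5/2, and Poincaré/coercivity depend only on L. Here a(u, u) = ∫(u')² + (2/3)·∫u².
Here 0 < c = 2/3 < 1. The condition a(u,u) ≥ α||u||_{H^1}² reads (1−α)∫(u')² ≥ (α−c)∫u². Any admissible α is ≤ 1 (rapidly oscillating u have ∫u²/∫(u')² → 0), and α = 1 would force 0 ≥ (1−c)∫u², impossible since c < 1; so 1−α > 0. By the sharp Poincaré inequality on H^1_0 of an interval of length L, ∫(u')² ≥ (π/L)²∫u² with equality for the first sine mode sin(π(x−x₀)/L) (x₀ the left endpoint), so the inequality holds for all u iff (1−α)(π/L)² ≥ α − c, i.e. α ≤ ((π/L)² + c)/((π/L)² + 1) = (1 + c(L/π)²)/(1 + (L/π)²). With (π/L)² = 4*π^2/25 and c = 2/3, the largest admissible constant is α = ((π/L)² + c)/((π/L)² + 1).
Simplifying, α = 2*(25 + 6*π^2)/(3*(25 + 4*π^2)).


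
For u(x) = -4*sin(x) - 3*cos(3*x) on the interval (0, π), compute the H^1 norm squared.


||u||_{H^1(0,π)}^2 = 61*π

u'(x) = 9*sin(3*x) - 4*cos(x).
Expand u² and (u')² and integrate term by term on (0, π), using: for integers n ≥ 1, ∫_0^π sin²(nx) dx = ∫_0^π cos²(nx) dx = π/2; for n ≠ n', ∫_0^π sin(nx)sin(n'x) dx = ∫_0^π cos(nx)cos(n'x) dx = 0; and by product-to-sum, ∫_0^π sin(nx)cos(n'x) dx = ½∫_0^π [sin((n+n')x) + sin((n−n')x)] dx, which is 0 when n+n' is even and 2n/(n²−n'²) when n+n' is odd (it need not vanish on (0, π)).
  u² squared terms: (-4)²·∫sin(x)² dx = 16·π/2 = 8*π;  (-3)²·∫cos(3x)² dx = 9·π/2 = 9*π/2.
  u² cross terms: 2·(-4)·(-3)·∫sin(x)·cos(3x) dx = 24·(0) = 0.
  So ∫_0^π u² dx = 8*π + 9*π/2 + 0 = 25*π/2.
  (u')² squared terms: (-4)²·∫cos(x)² dx = 16·π/2 = 8*π;  (9)²·∫sin(3x)² dx = 81·π/2 = 81*π/2.
  (u')² cross terms: 2·(-4)·(9)·∫cos(x)·sin(3x) dx = -72·(0) = 0.
  So ∫_0^π (u')² dx = 8*π + 81*π/2 + 0 = 97*π/2.
||u||_{H^1}^2 = (25*π/2) + (97*π/2) = 61*π.


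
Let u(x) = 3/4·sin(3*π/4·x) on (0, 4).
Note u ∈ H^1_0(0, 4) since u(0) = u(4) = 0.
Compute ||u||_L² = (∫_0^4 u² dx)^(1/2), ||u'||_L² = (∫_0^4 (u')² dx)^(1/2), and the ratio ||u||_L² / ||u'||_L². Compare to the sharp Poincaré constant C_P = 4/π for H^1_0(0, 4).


||u||_L² / ||u'||_L² = 4/(3*π) < C_P = 4/π.

u(x) = 3/4·sin(3*π/4·x), so u'(x) = 9*π*cos(3*π*x/4)/16.
Writing u(x) = A·sin(kπx/L) with A = 3/4 and k = 3, use ∫_0^L sin²(kπx/L) dx = L/2 and ∫_0^L cos²(kπx/L) dx = L/2.
u² = 9/16·sin²(3*π/4·x) and (u')² = 81*π^2/256·cos²(3*π/4·x), and each of sin², cos² integrates to L/2 = 2 over (0, 4).
∫_0^4 u² dx = 9/8, so ||u||_L² = 3*sqrt(2)/4.
∫_0^4 (u')² dx = 81*π^2/128, so ||u'||_L² = 9*sqrt(2)*π/16.
Ratio ||u||_L² / ||u'||_L² = 4/(3*π).
Sharp Poincaré constant on H^1_0(0, 4) is C_P = L/π = 4/π, achieved by sin(π/4·x).
This is the k = 3 harmonic; the ratio L/(kπ) is strictly less than C_P = L/π, consistent with the sharp inequality ||u||_L² ≤ C_P ||u'||_L².


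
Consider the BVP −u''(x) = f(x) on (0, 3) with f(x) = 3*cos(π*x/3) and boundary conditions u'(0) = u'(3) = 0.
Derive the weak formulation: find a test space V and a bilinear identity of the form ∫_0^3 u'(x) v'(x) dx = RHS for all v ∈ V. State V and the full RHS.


V = H^1(0, 3) (no boundary constraint on v; u is determined up to an additive constant); weak form: ∫_0^3 u'v' dx = ∫_0^3 (3*cos(π*x/3)) v dx for all v ∈ V.

Multiply both sides by a test function v and integrate from 0 to 3:
  ∫_0^3 −u''(x) v(x) dx = ∫_0^3 f(x) v(x) dx.
Integrate the LHS by parts once:
  ∫_0^3 −u'' v dx = −[u'(x) v(x)]_0^3 + ∫_0^3 u'(x) v'(x) dx.
Thus ∫_0^3 u'(x) v'(x) dx = ∫_0^3 f(x) v(x) dx + [u'(x) v(x)]_0^3.
Choose V so that boundary terms are either known or forced to vanish.
u has homogeneous Neumann: u'(0) = u'(3) = 0. So [u' v]_0^3 = 0·v(3) − 0·v(0) = 0 for any v; take V = H^1(0, 3).
Weak formulation: find u (satisfying any essential BC) such that ∫_0^3 u'(x) v'(x) dx = ∫_0^3 f v dx for all v ∈ V (homogeneous Neumann, so boundary terms vanish).
Substituting f(x) = 3*cos(π*x/3), the right-hand side is ∫_0^3 (3*cos(π*x/3)) v dx.
Compatibility check (pure Neumann): taking v ≡ 1 ∈ V gives 0 = ∫_0^3 f dx + (0) − (0), i.e. ∫_0^3 f dx must equal u'(0) − u'(3) = 0. Indeed ∫_0^3 (3*cos(π*x/3)) dx = 0, so the data are compatible. The solution is then unique only up to an additive constant (fix it e.g. by requiring ∫_0^3 u dx = 0).
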